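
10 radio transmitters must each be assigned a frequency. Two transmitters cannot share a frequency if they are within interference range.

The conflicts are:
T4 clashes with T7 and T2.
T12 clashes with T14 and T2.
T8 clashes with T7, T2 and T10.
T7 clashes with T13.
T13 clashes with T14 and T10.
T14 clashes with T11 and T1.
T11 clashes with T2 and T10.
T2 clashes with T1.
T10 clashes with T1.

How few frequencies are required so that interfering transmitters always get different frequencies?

2

T8 and T10 conflict, so at least 2 frequencies are needed.
2 frequencies suffice: T4=2, T12=2, T8=2, T7=1, T13=2, T14=1, T11=2, T2=1, T10=1, T1=2. Every pair that conflicts lands in different frequencies.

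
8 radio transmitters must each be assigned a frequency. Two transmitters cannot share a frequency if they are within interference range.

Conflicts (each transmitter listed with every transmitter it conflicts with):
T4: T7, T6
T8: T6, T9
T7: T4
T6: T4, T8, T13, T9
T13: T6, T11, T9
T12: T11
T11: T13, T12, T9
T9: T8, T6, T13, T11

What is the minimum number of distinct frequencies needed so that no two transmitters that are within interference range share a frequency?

T6, T13, T9 pairwise conflict, so at least 3 frequencies are needed.
Using 3 frequencies: T4=2, T8=3, T7=1, T6=1, T13=3, T12=2, T11=1, T9=2. Every pair that conflicts lands in different frequencies.

3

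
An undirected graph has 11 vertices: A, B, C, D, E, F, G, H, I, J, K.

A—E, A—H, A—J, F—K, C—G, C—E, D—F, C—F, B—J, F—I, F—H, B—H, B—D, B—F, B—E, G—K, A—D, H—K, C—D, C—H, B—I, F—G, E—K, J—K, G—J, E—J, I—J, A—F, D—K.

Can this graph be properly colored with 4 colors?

The chromatic number is 3. C, F, G are mutually adjacent, so at least 3 colors are needed.
A valid assignment using 3 colors: A=2, B=2, C=2, D=3, E=3, F=1, G=3, H=3, I=3, J=1, K=2.
Since 4 ≥ 3, a proper 4-coloring certainly exists.

Yes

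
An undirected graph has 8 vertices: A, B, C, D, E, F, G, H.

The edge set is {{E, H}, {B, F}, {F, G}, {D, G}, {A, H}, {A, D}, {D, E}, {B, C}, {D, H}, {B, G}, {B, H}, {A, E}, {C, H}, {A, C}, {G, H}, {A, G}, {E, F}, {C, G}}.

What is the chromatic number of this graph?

4

B, C, G, H are pairwise adjacent (a clique of size 4), so at least 4 colors are needed.
4 colors suffice: color red → {E, G}; color blue → {F, H}; color green → {A, B}; color yellow → {C, D}. Every edge joins two different colors.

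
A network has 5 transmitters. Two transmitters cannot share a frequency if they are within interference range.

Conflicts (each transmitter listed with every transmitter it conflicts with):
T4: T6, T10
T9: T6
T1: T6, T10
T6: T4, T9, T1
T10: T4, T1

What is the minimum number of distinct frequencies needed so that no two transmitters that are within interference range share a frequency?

2

T4 and T6 conflict, so at least 2 frequencies are needed.
2 frequencies suffice: frequency 1 → {T6, T10}; frequency 2 → {T4, T9, T1}. No two conflicting transmitters share a frequency.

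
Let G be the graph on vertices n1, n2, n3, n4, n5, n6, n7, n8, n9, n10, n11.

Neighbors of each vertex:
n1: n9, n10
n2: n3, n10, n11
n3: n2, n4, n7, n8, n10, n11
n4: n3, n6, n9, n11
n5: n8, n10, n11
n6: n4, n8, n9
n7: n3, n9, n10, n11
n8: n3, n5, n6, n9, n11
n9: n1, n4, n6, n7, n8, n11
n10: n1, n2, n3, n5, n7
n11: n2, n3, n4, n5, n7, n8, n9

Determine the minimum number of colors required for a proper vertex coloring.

3

n5, n8, n11 are mutually adjacent, so at least 3 colors are needed.
3 colors suffice: color R → {n6, n10, n11}; color B → {n3, n5, n9}; color G → {n1, n2, n4, n7, n8}. Each edge has distinct colors on its endpoints.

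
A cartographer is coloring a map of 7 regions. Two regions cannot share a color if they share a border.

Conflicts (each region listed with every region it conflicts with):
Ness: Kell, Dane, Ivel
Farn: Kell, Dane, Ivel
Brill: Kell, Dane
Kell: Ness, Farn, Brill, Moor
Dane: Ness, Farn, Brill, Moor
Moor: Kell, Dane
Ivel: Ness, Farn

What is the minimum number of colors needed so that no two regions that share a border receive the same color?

2

Brill and Dane conflict, so at least 2 colors are needed.
2 colors suffice: color 1 → {Kell, Dane, Ivel}; color 2 → {Ness, Farn, Brill, Moor}. No two conflicting regions share a color.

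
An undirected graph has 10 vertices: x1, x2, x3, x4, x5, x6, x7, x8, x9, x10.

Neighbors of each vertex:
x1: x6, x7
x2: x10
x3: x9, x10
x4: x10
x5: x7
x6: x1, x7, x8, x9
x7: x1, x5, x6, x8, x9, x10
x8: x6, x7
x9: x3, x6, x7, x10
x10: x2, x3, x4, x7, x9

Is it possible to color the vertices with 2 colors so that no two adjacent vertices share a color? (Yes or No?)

No

x7, x9, x10 are mutually adjacent, so at least 3 colors are needed.
So 2 colors are not enough.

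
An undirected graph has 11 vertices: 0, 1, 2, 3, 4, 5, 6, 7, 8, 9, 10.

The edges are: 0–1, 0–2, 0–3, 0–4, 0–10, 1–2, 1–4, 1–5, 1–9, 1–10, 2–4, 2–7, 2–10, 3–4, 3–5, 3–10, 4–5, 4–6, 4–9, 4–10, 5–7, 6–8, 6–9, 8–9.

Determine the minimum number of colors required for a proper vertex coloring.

0, 1, 2, 4, 10 are pairwise adjacent (a clique of size 5), so at least 5 colors are needed.
A valid assignment using 5 colors: 0=d, 1=b, 2=c, 3=b, 4=a, 5=c, 6=b, 7=a, 8=a, 9=c, 10=e. Each edge has distinct colors on its endpoints.

5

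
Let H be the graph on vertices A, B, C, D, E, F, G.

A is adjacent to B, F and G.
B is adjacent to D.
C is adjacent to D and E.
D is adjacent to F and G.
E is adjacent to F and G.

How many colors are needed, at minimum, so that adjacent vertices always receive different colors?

2

E and F are adjacent, so at least 2 colors are needed.
2 colors suffice: color 1 → {A, D, E}; color 2 → {B, C, F, G}. Every edge joins two different colors.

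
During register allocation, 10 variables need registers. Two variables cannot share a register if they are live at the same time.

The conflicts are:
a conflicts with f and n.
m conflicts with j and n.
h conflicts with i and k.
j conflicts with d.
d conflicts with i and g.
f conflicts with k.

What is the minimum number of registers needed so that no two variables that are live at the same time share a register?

3

The cycle f-a-n-m-j-d-i-h-k-f has odd length 9, so it cannot be 2-colored; at least 3 registers are needed.
3 registers suffice: a=1, m=1, h=1, j=2, d=1, f=2, i=2, n=2, k=3, g=2. Each listed conflict is separated.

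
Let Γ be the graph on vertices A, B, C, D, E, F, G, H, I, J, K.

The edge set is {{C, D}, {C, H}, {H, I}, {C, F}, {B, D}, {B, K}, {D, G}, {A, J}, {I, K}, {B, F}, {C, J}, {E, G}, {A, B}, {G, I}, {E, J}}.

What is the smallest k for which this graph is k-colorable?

The cycle I-H-C-D-G-I has odd length 5, so it cannot be 2-colored; at least 3 colors are needed.
A valid assignment using 3 colors: A=3, B=1, C=1, D=2, E=1, F=2, G=3, H=2, I=1, J=2, K=2. No two adjacent vertices share a color.

3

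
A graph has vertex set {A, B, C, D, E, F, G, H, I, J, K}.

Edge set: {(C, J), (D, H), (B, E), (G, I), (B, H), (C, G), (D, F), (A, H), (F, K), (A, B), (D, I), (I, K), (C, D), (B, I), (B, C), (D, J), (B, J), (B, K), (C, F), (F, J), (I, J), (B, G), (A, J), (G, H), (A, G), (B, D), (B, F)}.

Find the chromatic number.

5

B, C, D, F, J are pairwise adjacent (a clique of size 5), so at least 5 colors are needed.
5 colors suffice: color 1 → {B}; color 2 → {D, E, G, K}; color 3 → {H, J}; color 4 → {A, C, I}; color 5 → {F}. Each edge has distinct colors on its endpoints.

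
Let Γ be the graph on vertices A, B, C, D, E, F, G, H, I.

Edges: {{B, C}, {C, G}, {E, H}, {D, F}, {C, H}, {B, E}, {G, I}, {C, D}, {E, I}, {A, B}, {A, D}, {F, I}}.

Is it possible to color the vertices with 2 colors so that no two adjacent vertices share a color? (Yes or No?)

No

The cycle C-B-E-I-G-C has odd length 5, so it cannot be 2-colored; at least 3 colors are needed.
So 2 colors are not enough.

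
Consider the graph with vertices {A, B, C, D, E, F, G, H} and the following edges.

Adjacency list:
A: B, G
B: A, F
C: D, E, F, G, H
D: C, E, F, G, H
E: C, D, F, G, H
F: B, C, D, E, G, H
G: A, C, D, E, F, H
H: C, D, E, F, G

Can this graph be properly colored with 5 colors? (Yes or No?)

C, D, E, F, G, H are pairwise adjacent (a clique of size 6), so at least 6 colors are needed.
So 5 colors are not enough.

No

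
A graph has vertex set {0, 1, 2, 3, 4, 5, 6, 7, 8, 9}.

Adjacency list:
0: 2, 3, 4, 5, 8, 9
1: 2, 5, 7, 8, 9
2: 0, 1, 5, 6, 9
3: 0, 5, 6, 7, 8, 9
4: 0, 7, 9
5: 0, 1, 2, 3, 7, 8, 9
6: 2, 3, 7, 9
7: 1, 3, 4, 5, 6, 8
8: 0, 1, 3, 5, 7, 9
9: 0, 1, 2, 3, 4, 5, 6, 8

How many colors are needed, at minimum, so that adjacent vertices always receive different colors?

5

0, 3, 5, 8, 9 are pairwise adjacent (a clique of size 5), so at least 5 colors are needed.
5 colors suffice: color a → {7, 9}; color b → {4, 5, 6}; color c → {0, 1}; color d → {2, 3}; color e → {8}. No two adjacent vertices share a color.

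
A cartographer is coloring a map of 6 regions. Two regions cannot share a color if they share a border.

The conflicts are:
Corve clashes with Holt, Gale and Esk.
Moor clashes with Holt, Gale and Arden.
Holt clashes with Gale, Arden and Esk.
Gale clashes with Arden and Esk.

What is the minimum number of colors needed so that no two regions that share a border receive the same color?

Moor, Holt, Gale, Arden are mutually in conflict, so at least 4 colors are needed.
4 colors suffice: color 1 → {Gale}; color 2 → {Holt}; color 3 → {Arden, Esk}; color 4 → {Corve, Moor}. Every pair that conflicts lands in different colors.

4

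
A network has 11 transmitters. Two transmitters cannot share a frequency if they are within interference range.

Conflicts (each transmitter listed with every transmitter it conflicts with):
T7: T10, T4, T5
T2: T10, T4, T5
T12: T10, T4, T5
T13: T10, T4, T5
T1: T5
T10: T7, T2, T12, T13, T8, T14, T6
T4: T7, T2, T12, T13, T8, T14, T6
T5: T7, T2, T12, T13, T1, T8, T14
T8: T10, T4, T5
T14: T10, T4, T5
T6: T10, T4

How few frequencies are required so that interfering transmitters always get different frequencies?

T2 and T10 conflict, so at least 2 frequencies are needed.
2 frequencies suffice: frequency 1 → {T10, T4, T5}; frequency 2 → {T7, T2, T12, T13, T1, T8, T14, T6}. Each listed conflict is separated.

2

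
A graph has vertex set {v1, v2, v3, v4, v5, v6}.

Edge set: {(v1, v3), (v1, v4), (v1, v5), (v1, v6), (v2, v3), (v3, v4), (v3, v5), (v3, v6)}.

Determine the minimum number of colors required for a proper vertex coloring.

3

v1, v3, v6 form a triangle, so at least 3 colors are needed.
3 colors suffice: color 1 → {v3}; color 2 → {v1, v2}; color 3 → {v4, v5, v6}. Every edge joins two different colors.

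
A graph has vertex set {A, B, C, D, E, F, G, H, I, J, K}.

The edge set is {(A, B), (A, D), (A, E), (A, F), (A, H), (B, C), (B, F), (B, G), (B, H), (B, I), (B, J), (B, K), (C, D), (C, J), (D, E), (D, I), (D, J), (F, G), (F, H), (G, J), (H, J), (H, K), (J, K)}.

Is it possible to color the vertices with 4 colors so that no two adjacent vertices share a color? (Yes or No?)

Yes

The chromatic number is 4. A, B, F, H form a clique, so at least 4 colors are needed.
4 colors suffice: A=blue, B=red, C=green, D=red, E=green, F=yellow, G=green, H=green, I=blue, J=blue, K=yellow.
That is already a proper 4-coloring.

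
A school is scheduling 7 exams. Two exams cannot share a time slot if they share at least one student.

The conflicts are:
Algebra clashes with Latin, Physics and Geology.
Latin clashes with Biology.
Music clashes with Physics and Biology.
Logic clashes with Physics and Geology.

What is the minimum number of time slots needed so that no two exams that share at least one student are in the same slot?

3

The cycle Latin-Algebra-Physics-Music-Biology-Latin has odd length 5, so it cannot be 2-colored; at least 3 time slots are needed.
3 time slots suffice: time slot 1 → {Physics, Geology, Biology}; time slot 2 → {Algebra, Music, Logic}; time slot 3 → {Latin}. Every pair that conflicts lands in different time slots.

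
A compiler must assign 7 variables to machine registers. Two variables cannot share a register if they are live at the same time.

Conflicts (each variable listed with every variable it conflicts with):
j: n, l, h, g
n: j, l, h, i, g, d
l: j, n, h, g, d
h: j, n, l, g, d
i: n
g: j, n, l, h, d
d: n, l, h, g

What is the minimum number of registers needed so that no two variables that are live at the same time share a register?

j, n, l, h, g pairwise conflict, so at least 5 registers are needed.
5 registers suffice: register 1 → {n}; register 2 → {i, g}; register 3 → {h}; register 4 → {l}; register 5 → {j, d}. No two conflicting variables share a register.

5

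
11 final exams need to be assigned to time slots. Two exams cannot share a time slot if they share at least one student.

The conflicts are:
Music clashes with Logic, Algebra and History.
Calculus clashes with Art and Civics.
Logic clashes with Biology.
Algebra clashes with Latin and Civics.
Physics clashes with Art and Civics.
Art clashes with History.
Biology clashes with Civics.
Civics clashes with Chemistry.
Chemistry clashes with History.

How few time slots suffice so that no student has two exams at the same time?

The cycle Chemistry-Civics-Calculus-Art-History-Chemistry has odd length 5, so it cannot be 2-colored; at least 3 time slots are needed.
3 time slots suffice: Music=3, Calculus=3, Logic=1, Algebra=2, Physics=3, Art=2, Latin=1, Biology=2, Civics=1, Chemistry=2, History=1. Every pair that conflicts lands in different time slots.

3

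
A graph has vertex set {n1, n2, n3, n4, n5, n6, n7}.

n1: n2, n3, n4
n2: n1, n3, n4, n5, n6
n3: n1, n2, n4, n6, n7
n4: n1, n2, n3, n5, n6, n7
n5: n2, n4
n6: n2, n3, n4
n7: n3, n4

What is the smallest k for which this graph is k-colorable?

n2, n3, n4, n6 are pairwise adjacent (a clique of size 4), so at least 4 colors are needed.
4 colors suffice: color 1 → {n4}; color 2 → {n3, n5}; color 3 → {n2, n7}; color 4 → {n1, n6}. Every edge joins two different colors.

4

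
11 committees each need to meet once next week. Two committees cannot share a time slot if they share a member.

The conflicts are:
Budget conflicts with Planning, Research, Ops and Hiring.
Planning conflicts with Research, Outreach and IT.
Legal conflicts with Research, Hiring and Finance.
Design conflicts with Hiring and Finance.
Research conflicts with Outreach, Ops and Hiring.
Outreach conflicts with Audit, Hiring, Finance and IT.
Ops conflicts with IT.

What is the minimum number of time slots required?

Budget, Research, Ops are mutually in conflict, so at least 3 time slots are needed.
Using 3 time slots: Budget=1, Planning=3, Legal=1, Design=1, Research=2, Outreach=1, Audit=2, Ops=3, Hiring=3, Finance=2, IT=2. Every pair that conflicts lands in different time slots.

3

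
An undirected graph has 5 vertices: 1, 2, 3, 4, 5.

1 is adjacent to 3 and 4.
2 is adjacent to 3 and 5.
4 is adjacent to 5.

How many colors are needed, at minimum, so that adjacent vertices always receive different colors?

The cycle 3-1-4-5-2-3 has odd length 5, so it cannot be 2-colored; at least 3 colors are needed.
3 colors suffice: 1=b, 2=a, 3=c, 4=a, 5=b. Every edge joins two different colors.

3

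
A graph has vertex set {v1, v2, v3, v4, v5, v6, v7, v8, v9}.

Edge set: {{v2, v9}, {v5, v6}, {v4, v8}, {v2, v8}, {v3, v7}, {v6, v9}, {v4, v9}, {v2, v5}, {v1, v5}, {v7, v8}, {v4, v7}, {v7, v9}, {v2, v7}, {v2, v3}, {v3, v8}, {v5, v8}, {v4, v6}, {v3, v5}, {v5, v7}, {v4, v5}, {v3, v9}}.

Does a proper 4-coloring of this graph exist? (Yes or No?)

No

v2, v3, v5, v7, v8 form a clique, so at least 5 colors are needed.
So 4 colors are not enough.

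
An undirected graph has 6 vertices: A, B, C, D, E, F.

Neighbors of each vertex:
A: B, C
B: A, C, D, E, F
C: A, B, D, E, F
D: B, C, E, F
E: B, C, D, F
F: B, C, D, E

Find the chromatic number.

B, C, D, E, F are mutually adjacent (a clique of size 5), so at least 5 colors are needed.
A valid assignment using 5 colors: A=3, B=2, C=1, D=5, E=3, F=4. Each edge has distinct colors on its endpoints.

5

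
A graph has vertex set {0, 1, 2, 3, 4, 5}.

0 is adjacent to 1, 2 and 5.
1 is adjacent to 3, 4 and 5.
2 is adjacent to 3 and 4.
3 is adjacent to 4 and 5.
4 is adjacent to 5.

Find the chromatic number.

1, 3, 4, 5 form a clique, so at least 4 colors are needed.
4 colors suffice: color red → {0, 3}; color blue → {4}; color green → {1, 2}; color yellow → {5}. Every edge joins two different colors.

4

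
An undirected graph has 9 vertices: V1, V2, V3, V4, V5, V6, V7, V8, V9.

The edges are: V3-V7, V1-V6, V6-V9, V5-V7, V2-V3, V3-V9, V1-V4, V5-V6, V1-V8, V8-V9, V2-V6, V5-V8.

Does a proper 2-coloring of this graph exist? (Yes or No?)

The cycle V3-V2-V6-V5-V7-V3 has odd length 5, so it cannot be 2-colored; at least 3 colors are needed.
So 2 colors are not enough.

No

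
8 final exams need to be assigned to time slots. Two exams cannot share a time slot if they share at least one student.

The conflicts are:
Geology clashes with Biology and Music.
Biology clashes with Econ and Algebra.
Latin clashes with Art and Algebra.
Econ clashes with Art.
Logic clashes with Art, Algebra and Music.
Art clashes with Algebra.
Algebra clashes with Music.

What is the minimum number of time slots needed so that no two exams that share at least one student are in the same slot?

3

Logic, Algebra, Music pairwise conflict, so at least 3 time slots are needed.
3 time slots suffice: time slot 1 → {Geology, Econ, Algebra}; time slot 2 → {Biology, Art, Music}; time slot 3 → {Latin, Logic}. Every pair that conflicts lands in different time slots.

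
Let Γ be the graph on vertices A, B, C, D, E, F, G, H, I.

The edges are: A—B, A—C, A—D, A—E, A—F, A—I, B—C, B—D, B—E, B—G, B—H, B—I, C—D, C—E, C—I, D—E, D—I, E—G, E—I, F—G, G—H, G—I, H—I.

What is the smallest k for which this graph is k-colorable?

6

A, B, C, D, E, I are mutually adjacent (a clique of size 6), so at least 6 colors are needed.
6 colors suffice: color 1 → {B, F}; color 2 → {I}; color 3 → {A, G}; color 4 → {E, H}; color 5 → {D}; color 6 → {C}. Every edge joins two different colors.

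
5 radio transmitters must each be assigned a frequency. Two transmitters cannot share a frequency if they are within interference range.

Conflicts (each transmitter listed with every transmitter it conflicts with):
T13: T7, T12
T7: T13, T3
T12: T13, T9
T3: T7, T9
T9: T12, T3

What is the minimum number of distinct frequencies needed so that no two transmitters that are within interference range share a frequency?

The cycle T9-T3-T7-T13-T12-T9 has odd length 5, so it cannot be 2-colored; at least 3 frequencies are needed.
3 frequencies suffice: frequency 1 → {T7, T9}; frequency 2 → {T12, T3}; frequency 3 → {T13}. Each listed conflict is separated.

3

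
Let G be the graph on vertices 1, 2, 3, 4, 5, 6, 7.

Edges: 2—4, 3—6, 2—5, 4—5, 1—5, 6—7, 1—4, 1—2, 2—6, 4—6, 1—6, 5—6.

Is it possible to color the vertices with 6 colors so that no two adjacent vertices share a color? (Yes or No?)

The chromatic number is 5. 1, 2, 4, 5, 6 are pairwise adjacent (a clique of size 5), so at least 5 colors are needed.
One proper 5-coloring: 1=blue, 2=purple, 3=blue, 4=green, 5=yellow, 6=red, 7=blue.
Since 6 ≥ 5, a proper 6-coloring certainly exists.

Yes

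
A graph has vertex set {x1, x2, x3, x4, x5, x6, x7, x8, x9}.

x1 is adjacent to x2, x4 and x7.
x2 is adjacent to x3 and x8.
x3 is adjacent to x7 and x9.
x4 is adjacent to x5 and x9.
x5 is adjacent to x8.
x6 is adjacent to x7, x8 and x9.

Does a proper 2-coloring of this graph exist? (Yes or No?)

The cycle x3-x9-x4-x1-x7-x3 has odd length 5, so it cannot be 2-colored; at least 3 colors are needed.
So 2 colors are not enough.

No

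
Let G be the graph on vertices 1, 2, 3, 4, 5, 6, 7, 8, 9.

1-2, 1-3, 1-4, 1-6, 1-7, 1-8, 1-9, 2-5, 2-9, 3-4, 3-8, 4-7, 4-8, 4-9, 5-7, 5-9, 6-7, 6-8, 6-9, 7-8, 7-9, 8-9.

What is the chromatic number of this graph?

1, 6, 7, 8, 9 are mutually adjacent (a clique of size 5), so at least 5 colors are needed.
One proper 5-coloring: 1=a, 2=c, 3=b, 4=e, 5=a, 6=e, 7=c, 8=d, 9=b. Each edge has distinct colors on its endpoints.

5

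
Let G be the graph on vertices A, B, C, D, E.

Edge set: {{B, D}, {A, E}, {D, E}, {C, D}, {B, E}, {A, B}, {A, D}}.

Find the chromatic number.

A, B, D, E are mutually adjacent (a clique of size 4), so at least 4 colors are needed.
4 colors suffice: color 1 → {D}; color 2 → {B, C}; color 3 → {A}; color 4 → {E}. Every edge joins two different colors.

4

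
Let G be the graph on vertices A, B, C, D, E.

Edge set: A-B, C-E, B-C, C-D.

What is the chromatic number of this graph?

2

B and C are adjacent, so at least 2 colors are needed.
A valid assignment using 2 colors: A=red, B=blue, C=red, D=blue, E=blue. Each edge has distinct colors on its endpoints.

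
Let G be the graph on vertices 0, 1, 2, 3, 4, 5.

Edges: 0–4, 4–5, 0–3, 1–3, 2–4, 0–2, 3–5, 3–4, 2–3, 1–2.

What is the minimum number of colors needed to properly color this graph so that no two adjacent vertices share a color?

4

0, 2, 3, 4 are mutually adjacent (a clique of size 4), so at least 4 colors are needed.
4 colors suffice: 0=yellow, 1=green, 2=blue, 3=red, 4=green, 5=blue. Each edge has distinct colors on its endpoints.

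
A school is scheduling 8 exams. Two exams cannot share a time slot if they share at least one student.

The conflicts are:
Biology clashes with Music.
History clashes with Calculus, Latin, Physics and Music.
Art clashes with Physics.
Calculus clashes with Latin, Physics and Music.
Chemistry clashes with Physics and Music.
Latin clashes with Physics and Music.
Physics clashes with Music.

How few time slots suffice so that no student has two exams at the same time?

5

History, Calculus, Latin, Physics, Music are mutually in conflict, so at least 5 time slots are needed.
5 time slots suffice: Biology=1, History=5, Art=2, Calculus=4, Chemistry=3, Latin=3, Physics=1, Music=2. Every pair that conflicts lands in different time slots.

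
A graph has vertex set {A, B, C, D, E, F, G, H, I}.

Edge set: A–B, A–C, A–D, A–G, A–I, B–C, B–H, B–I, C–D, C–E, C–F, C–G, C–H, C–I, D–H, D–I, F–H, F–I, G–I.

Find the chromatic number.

A, C, D, I are mutually adjacent (a clique of size 4), so at least 4 colors are needed.
One proper 4-coloring: A=3, B=4, C=1, D=4, E=2, F=3, G=4, H=2, I=2. Each edge has distinct colors on its endpoints.

4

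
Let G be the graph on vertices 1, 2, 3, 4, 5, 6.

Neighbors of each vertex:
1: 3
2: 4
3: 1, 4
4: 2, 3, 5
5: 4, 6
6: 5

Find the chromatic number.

2

5 and 6 are adjacent, so at least 2 colors are needed.
2 colors suffice: color red → {1, 4, 6}; color blue → {2, 3, 5}. Each edge has distinct colors on its endpoints.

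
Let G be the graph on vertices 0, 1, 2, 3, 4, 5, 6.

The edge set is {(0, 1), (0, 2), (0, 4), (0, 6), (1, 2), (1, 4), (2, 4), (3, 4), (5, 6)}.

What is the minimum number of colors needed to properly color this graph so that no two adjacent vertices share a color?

4

0, 1, 2, 4 are mutually adjacent (a clique of size 4), so at least 4 colors are needed.
4 colors suffice: color a → {4, 6}; color b → {0, 3, 5}; color c → {2}; color d → {1}. Every edge joins two different colors.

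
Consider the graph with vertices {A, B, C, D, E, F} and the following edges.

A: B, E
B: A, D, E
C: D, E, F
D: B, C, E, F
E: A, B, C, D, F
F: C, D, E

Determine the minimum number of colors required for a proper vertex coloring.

C, D, E, F are pairwise adjacent (a clique of size 4), so at least 4 colors are needed.
4 colors suffice: color red → {E}; color blue → {A, D}; color green → {B, F}; color yellow → {C}. Every edge joins two different colors.

4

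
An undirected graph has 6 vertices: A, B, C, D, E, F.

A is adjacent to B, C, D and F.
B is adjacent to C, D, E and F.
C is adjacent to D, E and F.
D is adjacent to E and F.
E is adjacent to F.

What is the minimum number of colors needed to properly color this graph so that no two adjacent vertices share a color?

5

B, C, D, E, F form a clique, so at least 5 colors are needed.
5 colors suffice: color 1 → {D}; color 2 → {B}; color 3 → {C}; color 4 → {F}; color 5 → {A, E}. Every edge joins two different colors.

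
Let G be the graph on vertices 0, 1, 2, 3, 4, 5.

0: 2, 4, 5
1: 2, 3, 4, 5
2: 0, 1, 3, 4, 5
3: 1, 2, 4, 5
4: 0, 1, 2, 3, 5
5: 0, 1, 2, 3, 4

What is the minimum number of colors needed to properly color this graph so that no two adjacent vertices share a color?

1, 2, 3, 4, 5 form a clique, so at least 5 colors are needed.
5 colors suffice: color red → {2}; color blue → {5}; color green → {4}; color yellow → {0, 1}; color purple → {3}. Each edge has distinct colors on its endpoints.

5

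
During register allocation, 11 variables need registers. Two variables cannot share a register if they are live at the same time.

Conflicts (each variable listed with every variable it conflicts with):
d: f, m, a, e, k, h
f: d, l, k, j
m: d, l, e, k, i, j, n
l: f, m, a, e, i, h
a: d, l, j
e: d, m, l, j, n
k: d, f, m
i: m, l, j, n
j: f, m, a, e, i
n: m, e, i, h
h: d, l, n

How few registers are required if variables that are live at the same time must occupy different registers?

3

m, e, n pairwise conflict, so at least 3 registers are needed.
Using 3 registers: d=2, f=1, m=1, l=2, a=1, e=3, k=3, i=3, j=2, n=2, h=1. No two conflicting variables share a register.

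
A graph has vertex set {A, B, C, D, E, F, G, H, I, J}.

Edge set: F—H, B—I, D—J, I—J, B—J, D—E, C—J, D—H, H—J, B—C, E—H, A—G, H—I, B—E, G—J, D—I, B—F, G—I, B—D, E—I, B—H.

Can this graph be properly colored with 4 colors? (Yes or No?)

B, D, E, H, I form a clique, so at least 5 colors are needed.
So 4 colors are not enough.

No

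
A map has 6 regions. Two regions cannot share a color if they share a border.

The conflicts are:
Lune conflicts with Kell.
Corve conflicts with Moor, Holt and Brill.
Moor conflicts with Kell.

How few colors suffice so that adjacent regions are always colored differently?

Corve and Brill conflict, so at least 2 colors are needed.
2 colors suffice: Lune=2, Corve=1, Moor=2, Holt=2, Brill=2, Kell=1. Every pair that conflicts lands in different colors.

2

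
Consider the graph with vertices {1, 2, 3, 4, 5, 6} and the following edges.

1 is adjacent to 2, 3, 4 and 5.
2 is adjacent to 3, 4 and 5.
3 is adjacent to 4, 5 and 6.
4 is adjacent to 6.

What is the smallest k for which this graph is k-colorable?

1, 2, 3, 4 form a clique, so at least 4 colors are needed.
One proper 4-coloring: 1=green, 2=yellow, 3=red, 4=blue, 5=blue, 6=green. No two adjacent vertices share a color.

4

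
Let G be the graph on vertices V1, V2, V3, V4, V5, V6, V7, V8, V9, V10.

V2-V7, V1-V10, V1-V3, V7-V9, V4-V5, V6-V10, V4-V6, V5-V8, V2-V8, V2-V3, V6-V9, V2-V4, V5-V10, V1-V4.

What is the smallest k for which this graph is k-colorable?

The cycle V7-V2-V4-V6-V9-V7 has odd length 5, so it cannot be 2-colored; at least 3 colors are needed.
A valid assignment using 3 colors: V1=blue, V2=blue, V3=red, V4=red, V5=blue, V6=blue, V7=red, V8=red, V9=green, V10=red. No two adjacent vertices share a color.

3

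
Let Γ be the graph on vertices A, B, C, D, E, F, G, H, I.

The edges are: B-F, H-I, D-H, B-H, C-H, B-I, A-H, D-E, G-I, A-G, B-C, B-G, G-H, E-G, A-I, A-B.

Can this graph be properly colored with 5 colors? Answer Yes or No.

The chromatic number is 5. A, B, G, H, I are pairwise adjacent (a clique of size 5), so at least 5 colors are needed.
5 colors suffice: color 1 → {B, E}; color 2 → {F, H}; color 3 → {C, D, G}; color 4 → {I}; color 5 → {A}.
That is already a proper 5-coloring.

Yes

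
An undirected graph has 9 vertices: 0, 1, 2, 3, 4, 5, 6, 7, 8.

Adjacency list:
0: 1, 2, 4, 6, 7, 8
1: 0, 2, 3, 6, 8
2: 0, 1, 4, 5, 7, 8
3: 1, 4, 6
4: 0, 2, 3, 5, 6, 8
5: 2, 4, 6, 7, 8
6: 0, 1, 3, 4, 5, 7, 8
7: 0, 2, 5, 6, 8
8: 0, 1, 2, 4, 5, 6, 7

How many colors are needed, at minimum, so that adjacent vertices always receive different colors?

2, 4, 5, 8 are pairwise adjacent (a clique of size 4), so at least 4 colors are needed.
4 colors suffice: color a → {3, 8}; color b → {2, 6}; color c → {1, 4, 7}; color d → {0, 5}. Every edge joins two different colors.

4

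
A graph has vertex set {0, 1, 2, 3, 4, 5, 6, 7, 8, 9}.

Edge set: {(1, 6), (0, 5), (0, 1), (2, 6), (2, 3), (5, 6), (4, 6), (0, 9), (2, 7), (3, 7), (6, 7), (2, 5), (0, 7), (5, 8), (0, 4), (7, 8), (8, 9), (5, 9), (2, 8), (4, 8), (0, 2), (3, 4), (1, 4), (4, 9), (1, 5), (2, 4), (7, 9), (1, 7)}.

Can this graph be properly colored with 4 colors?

Yes

The chromatic number is 3. 1, 4, 6 are mutually adjacent, so at least 3 colors are needed.
3 colors suffice: color red → {4, 5, 7}; color blue → {1, 2, 9}; color green → {0, 3, 6, 8}.
Since 4 ≥ 3, a proper 4-coloring certainly exists.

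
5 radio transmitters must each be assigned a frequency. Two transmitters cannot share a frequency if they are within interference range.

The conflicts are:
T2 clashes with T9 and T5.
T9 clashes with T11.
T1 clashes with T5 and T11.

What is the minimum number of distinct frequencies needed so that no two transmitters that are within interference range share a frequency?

3

The cycle T11-T9-T2-T5-T1-T11 has odd length 5, so it cannot be 2-colored; at least 3 frequencies are needed.
3 frequencies suffice: T2=1, T9=2, T1=3, T5=2, T11=1. Each listed conflict is separated.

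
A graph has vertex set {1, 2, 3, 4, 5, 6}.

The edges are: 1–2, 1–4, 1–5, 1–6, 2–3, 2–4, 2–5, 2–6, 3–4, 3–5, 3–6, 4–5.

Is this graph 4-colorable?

Yes

The chromatic number is 4. 2, 3, 4, 5 are mutually adjacent (a clique of size 4), so at least 4 colors are needed.
One proper 4-coloring: 1=green, 2=red, 3=green, 4=blue, 5=yellow, 6=blue.
That is already a proper 4-coloring.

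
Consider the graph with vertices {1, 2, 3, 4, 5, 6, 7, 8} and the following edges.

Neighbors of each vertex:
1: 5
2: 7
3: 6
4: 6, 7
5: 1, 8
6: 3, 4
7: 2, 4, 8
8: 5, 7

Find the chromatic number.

2

7 and 8 are adjacent, so at least 2 colors are needed.
2 colors suffice: 1=blue, 2=blue, 3=blue, 4=blue, 5=red, 6=red, 7=red, 8=blue. Every edge joins two different colors.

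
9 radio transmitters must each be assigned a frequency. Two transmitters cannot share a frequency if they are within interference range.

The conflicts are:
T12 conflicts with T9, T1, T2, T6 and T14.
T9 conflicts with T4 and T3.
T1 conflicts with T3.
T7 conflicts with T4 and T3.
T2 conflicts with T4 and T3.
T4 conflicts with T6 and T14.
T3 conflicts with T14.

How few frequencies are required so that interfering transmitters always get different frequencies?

2

T12 and T14 conflict, so at least 2 frequencies are needed.
Using 2 frequencies: T12=1, T9=2, T1=2, T7=2, T2=2, T4=1, T3=1, T6=2, T14=2. Each listed conflict is separated.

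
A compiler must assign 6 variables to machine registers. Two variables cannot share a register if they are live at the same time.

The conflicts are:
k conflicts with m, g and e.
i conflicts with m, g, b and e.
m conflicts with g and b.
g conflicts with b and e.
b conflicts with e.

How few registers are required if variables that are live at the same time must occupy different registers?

i, g, b, e pairwise conflict, so at least 4 registers are needed.
4 registers suffice: register 1 → {g}; register 2 → {k, i}; register 3 → {m, e}; register 4 → {b}. No two conflicting variables share a register.

4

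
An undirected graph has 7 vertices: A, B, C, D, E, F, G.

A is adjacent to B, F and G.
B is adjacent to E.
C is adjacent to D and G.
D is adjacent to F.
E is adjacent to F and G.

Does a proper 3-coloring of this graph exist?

The chromatic number is 3. The cycle C-G-A-F-D-C has odd length 5, so it cannot be 2-colored; at least 3 colors are needed.
One proper 3-coloring: A=1, B=2, C=1, D=3, E=1, F=2, G=2.
That is already a proper 3-coloring.

Yes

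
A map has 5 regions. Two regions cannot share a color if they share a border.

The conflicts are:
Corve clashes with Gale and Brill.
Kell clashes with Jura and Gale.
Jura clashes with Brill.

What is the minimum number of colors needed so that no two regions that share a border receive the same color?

3

The cycle Gale-Corve-Brill-Jura-Kell-Gale has odd length 5, so it cannot be 2-colored; at least 3 colors are needed.
3 colors suffice: color 1 → {Gale, Brill}; color 2 → {Corve, Kell}; color 3 → {Jura}. No two conflicting regions share a color.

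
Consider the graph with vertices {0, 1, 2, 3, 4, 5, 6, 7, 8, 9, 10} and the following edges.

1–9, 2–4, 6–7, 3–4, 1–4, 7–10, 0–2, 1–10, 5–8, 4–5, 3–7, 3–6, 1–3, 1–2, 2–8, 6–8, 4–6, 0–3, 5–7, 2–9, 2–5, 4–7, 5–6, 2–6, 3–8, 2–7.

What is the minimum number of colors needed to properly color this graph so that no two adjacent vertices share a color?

2, 4, 5, 6, 7 are pairwise adjacent (a clique of size 5), so at least 5 colors are needed.
5 colors suffice: color red → {2, 3, 10}; color blue → {0, 1, 7, 8}; color green → {6, 9}; color yellow → {4}; color purple → {5}. Every edge joins two different colors.

5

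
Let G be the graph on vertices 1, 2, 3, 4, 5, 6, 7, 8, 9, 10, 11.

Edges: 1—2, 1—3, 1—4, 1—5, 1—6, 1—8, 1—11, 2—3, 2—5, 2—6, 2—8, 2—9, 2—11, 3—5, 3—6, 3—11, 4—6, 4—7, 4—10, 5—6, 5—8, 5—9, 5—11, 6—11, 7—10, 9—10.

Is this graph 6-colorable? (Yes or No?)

The chromatic number is 6. 1, 2, 3, 5, 6, 11 are mutually adjacent (a clique of size 6), so at least 6 colors are needed.
6 colors suffice: 1=b, 2=a, 3=e, 4=a, 5=c, 6=d, 7=b, 8=d, 9=b, 10=c, 11=f.
That is already a proper 6-coloring.

Yes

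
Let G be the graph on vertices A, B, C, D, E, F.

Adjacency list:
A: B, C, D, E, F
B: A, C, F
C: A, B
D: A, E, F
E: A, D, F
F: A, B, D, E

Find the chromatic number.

4

A, D, E, F are pairwise adjacent (a clique of size 4), so at least 4 colors are needed.
One proper 4-coloring: A=1, B=3, C=2, D=4, E=3, F=2. Every edge joins two different colors.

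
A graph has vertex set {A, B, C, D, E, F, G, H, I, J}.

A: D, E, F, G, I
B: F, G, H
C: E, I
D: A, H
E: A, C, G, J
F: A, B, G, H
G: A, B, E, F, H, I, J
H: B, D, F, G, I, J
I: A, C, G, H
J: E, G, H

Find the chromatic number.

4

B, F, G, H are pairwise adjacent (a clique of size 4), so at least 4 colors are needed.
4 colors suffice: color 1 → {C, D, G}; color 2 → {A, H}; color 3 → {E, F, I}; color 4 → {B, J}. Each edge has distinct colors on its endpoints.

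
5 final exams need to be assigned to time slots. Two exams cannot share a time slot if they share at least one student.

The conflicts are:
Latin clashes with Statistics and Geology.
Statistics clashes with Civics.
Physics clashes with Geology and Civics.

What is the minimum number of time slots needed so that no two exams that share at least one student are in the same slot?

3

The cycle Physics-Geology-Latin-Statistics-Civics-Physics has odd length 5, so it cannot be 2-colored; at least 3 time slots are needed.
A valid assignment using 3 time slots: Latin=1, Statistics=3, Physics=1, Geology=2, Civics=2. Each listed conflict is separated.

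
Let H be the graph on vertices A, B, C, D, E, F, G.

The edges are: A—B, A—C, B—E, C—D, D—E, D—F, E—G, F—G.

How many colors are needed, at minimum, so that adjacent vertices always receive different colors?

3

The cycle A-B-E-D-C-A has odd length 5, so it cannot be 2-colored; at least 3 colors are needed.
3 colors suffice: color 1 → {A, E, F}; color 2 → {B, D, G}; color 3 → {C}. Each edge has distinct colors on its endpoints.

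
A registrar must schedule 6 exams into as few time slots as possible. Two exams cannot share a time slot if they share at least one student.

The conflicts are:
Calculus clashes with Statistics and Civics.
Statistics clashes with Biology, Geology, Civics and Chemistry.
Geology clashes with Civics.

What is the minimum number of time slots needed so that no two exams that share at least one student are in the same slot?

Statistics, Geology, Civics all conflict with each other, so at least 3 time slots are needed.
Using 3 time slots: Calculus=3, Statistics=1, Biology=2, Geology=3, Civics=2, Chemistry=2. No two conflicting exams share a time slot.

3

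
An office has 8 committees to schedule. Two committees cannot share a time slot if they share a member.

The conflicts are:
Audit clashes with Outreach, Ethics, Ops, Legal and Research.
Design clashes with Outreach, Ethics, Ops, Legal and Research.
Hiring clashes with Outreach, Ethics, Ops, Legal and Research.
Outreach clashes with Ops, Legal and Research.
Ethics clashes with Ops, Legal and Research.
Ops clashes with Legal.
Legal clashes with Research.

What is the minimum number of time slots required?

4

Hiring, Ethics, Ops, Legal pairwise conflict, so at least 4 time slots are needed.
4 time slots suffice: time slot 1 → {Legal}; time slot 2 → {Outreach, Ethics}; time slot 3 → {Ops, Research}; time slot 4 → {Audit, Design, Hiring}. Each listed conflict is separated.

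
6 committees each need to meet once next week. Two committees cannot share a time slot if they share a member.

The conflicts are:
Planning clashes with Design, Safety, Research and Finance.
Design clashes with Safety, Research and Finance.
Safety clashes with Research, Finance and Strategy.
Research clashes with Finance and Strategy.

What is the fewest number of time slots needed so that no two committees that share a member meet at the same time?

5

Planning, Design, Safety, Research, Finance pairwise conflict, so at least 5 time slots are needed.
5 time slots suffice: time slot 1 → {Research}; time slot 2 → {Safety}; time slot 3 → {Planning, Strategy}; time slot 4 → {Design}; time slot 5 → {Finance}. Every pair that conflicts lands in different time slots.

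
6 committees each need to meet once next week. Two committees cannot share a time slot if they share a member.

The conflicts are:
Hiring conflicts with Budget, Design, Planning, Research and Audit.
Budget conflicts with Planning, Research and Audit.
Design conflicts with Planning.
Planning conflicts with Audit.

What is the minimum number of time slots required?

4

Hiring, Budget, Planning, Audit pairwise conflict, so at least 4 time slots are needed.
A valid assignment using 4 time slots: Hiring=1, Budget=2, Design=2, Planning=3, Research=3, Audit=4. Every pair that conflicts lands in different time slots.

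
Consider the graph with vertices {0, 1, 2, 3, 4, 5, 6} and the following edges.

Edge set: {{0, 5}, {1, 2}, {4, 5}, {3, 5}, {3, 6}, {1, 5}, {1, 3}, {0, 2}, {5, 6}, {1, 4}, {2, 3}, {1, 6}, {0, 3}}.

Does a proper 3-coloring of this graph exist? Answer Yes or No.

No

1, 3, 5, 6 are mutually adjacent (a clique of size 4), so at least 4 colors are needed.
So 3 colors are not enough.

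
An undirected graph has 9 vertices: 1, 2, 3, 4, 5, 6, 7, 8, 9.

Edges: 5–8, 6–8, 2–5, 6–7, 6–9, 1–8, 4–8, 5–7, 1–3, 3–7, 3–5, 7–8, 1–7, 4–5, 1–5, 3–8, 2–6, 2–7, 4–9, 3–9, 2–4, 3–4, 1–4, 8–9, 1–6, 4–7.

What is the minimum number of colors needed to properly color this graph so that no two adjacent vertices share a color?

1, 3, 4, 5, 7, 8 are mutually adjacent (a clique of size 6), so at least 6 colors are needed.
One proper 6-coloring: 1=orange, 2=blue, 3=purple, 4=red, 5=yellow, 6=red, 7=green, 8=blue, 9=green. Each edge has distinct colors on its endpoints.

6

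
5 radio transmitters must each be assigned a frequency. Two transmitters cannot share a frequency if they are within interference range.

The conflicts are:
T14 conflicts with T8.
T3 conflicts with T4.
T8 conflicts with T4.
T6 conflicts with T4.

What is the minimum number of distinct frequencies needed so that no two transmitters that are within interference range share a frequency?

2

T8 and T4 conflict, so at least 2 frequencies are needed.
A valid assignment using 2 frequencies: T14=1, T3=2, T8=2, T6=2, T4=1. No two conflicting transmitters share a frequency.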